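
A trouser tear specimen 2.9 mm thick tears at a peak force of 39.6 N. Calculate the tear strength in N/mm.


Tear strength = force / thickness
= 39.6 / 2.9
= 13.66 N/mm

13.66 N/mm


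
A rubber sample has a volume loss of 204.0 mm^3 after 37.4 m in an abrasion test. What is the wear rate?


Rate = volume_loss / distance
= 204.0 / 37.4
= 5.455 mm^3/m

5.455 mm^3/m


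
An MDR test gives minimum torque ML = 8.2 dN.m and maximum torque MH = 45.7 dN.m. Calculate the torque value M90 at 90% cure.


M90 = ML + 0.9 * (MH - ML)
M90 = 8.2 + 0.9 * (45.7 - 8.2)
M90 = 8.2 + 0.9 * 37.5
M90 = 41.95 dN.m

41.95 dN.m


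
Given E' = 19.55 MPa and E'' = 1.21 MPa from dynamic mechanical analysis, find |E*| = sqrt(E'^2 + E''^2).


|E*| = sqrt(E'^2 + E''^2)
= sqrt(19.55^2 + 1.21^2)
= sqrt(382.2025 + 1.4641)
= 19.587 MPa

19.587 MPa


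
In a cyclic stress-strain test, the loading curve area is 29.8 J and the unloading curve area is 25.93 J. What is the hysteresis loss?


Hysteresis loss = loading - unloading
= 29.8 - 25.93
= 3.87 J

3.87 J


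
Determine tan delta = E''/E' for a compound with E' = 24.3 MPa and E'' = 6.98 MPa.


tan delta = E'' / E'
= 6.98 / 24.3
= 0.2872

tan delta = 0.2872


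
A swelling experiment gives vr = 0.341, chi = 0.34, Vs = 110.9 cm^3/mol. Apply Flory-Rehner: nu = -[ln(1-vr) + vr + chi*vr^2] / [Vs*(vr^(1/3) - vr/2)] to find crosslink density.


ln(1 - vr) = ln(1 - 0.341) = -0.4170
Numerator = -((-0.4170) + 0.341 + 0.34 * 0.341^2) = 0.0365
Denominator = 110.9 * (0.341^(1/3) - 0.341/2) = 58.5704
nu = 0.0365 / 58.5704 = 6.2312e-04 mol/cm^3

6.2312e-04 mol/cm^3


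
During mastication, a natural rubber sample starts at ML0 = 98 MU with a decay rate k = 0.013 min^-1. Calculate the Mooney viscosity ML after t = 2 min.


ML = ML0 * exp(-k * t)
ML = 98 * exp(-0.013 * 2)
ML = 98 * 0.9743
ML = 95.48 MU

95.48 MU


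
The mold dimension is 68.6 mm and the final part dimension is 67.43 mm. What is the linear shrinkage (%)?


Shrinkage = (mold - part) / mold * 100
= (68.6 - 67.43) / 68.6 * 100
= 1.17 / 68.6 * 100
= 1.71%

1.71%


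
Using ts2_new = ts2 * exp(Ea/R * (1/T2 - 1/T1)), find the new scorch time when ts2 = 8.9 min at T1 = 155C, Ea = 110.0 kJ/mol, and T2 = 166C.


Convert temperatures: T1 = 155 + 273.15 = 428.15 K, T2 = 166 + 273.15 = 439.15 K
ts2_new = 8.9 * exp(110000 / 8.314 * (1/439.15 - 1/428.15))
1/T2 - 1/T1 = -5.8504e-05
ts2_new = 4.1 min

4.1 min


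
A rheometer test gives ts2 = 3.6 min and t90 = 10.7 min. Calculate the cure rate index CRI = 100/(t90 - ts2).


CRI = 100 / (t90 - ts2)
= 100 / (10.7 - 3.6)
= 100 / 7.1
= 14.08 min^-1

14.08 min^-1


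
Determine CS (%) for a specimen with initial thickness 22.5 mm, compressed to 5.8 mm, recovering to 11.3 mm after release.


CS = (t0 - recovered) / (t0 - ts) * 100
= (22.5 - 11.3) / (22.5 - 5.8) * 100
= 11.2 / 16.7 * 100
= 67.1%

67.1%


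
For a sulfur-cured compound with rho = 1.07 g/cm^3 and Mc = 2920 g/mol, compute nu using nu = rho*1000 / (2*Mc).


nu = rho * 1000 / (2 * Mc)
nu = 1.07 * 1000 / (2 * 2920)
nu = 1070.0 / 5840
nu = 0.1832 mol/L

0.1832 mol/L


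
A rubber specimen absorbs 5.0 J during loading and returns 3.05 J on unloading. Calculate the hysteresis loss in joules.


Hysteresis loss = loading - unloading
= 5.0 - 3.05
= 1.95 J

1.95 J


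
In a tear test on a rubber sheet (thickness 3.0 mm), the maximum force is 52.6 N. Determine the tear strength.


Tear strength = force / thickness
= 52.6 / 3.0
= 17.53 N/mm

17.53 N/mm


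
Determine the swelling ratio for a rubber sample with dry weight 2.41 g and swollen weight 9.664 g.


Q = W_swollen / W_dry
Q = 9.664 / 2.41
Q = 4.01

Q = 4.01


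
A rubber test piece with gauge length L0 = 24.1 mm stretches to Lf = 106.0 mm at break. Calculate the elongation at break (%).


Elongation = (Lf - L0) / L0 * 100
= (106.0 - 24.1) / 24.1 * 100
= 81.9 / 24.1 * 100
= 339.8%

339.8%


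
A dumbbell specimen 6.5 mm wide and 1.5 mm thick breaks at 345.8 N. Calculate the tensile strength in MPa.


Area = width * thickness = 6.5 * 1.5 = 9.75 mm^2
TS = force / area = 345.8 / 9.75 = 35.47 MPa

35.47 MPa


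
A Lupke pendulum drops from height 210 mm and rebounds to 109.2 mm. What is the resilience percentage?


Resilience = h_rebound / h_drop * 100
= 109.2 / 210 * 100
= 52.0%

52.0%


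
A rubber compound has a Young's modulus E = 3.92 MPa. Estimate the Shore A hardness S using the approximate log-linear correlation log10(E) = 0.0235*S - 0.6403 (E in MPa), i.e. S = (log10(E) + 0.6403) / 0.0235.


log10(E) = 0.0235*S - 0.6403  =>  S = (log10(E) + 0.6403) / 0.0235
log10(3.92) = 0.593286
S = (0.593286 + 0.6403) / 0.0235 = 1.233586 / 0.0235
S = 52.5

Shore A = 52.5


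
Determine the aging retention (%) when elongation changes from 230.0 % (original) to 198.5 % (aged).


Retention = aged / original * 100
= 198.5 / 230.0 * 100
= 86.3%

86.3%


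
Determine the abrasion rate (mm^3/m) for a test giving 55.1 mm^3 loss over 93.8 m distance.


Rate = volume_loss / distance
= 55.1 / 93.8
= 0.587 mm^3/m

0.587 mm^3/m


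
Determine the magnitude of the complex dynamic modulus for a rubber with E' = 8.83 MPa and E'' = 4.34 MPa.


|E*| = sqrt(E'^2 + E''^2)
= sqrt(8.83^2 + 4.34^2)
= sqrt(77.9689 + 18.8356)
= 9.839 MPa

9.839 MPa


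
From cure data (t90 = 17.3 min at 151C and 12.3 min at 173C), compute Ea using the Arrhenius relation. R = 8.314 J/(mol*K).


T1 = 424.15 K, T2 = 446.15 K
1/T1 - 1/T2 = 1.1626e-04
ln(t1/t2) = ln(17.3/12.3) = 0.3411
Ea = 8.314 * 0.3411 / 1.1626e-04 = 24393.7543 J/mol
Ea = 24.39 kJ/mol

24.39 kJ/mol


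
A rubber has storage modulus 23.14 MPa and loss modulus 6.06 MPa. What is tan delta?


tan delta = E'' / E'
= 6.06 / 23.14
= 0.2619

tan delta = 0.2619


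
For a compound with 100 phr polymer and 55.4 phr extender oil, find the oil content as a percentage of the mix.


Oil % = oil / (100 + oil) * 100
= 55.4 / (100 + 55.4) * 100
= 55.4 / 155.4 * 100
= 35.65%

35.65%


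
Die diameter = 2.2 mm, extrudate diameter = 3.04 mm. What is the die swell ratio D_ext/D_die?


Die swell ratio = D_extrudate / D_die
= 3.04 / 2.2
= 1.382

Die swell = 1.382


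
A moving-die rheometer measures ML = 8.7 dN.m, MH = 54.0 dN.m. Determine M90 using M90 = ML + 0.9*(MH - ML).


M90 = ML + 0.9 * (MH - ML)
M90 = 8.7 + 0.9 * (54.0 - 8.7)
M90 = 8.7 + 0.9 * 45.3
M90 = 49.47 dN.m

49.47 dN.m


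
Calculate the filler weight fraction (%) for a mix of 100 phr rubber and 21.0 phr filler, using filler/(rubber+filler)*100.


Filler % = filler / (rubber + filler) * 100
= 21.0 / (100 + 21.0) * 100
= 21.0 / 121.0 * 100
= 17.36%

17.36%


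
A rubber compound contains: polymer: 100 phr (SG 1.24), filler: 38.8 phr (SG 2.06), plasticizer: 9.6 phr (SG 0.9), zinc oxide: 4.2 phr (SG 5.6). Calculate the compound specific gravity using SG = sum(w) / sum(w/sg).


Sum of weights = 152.6
Volume contributions:
  polymer: 100/1.24 = 80.6452
  filler: 38.8/2.06 = 18.8350
  plasticizer: 9.6/0.9 = 10.6667
  zinc oxide: 4.2/5.6 = 0.7500
Sum of volumes = 110.8968
SG = 152.6 / 110.8968 = 1.376

SG = 1.376


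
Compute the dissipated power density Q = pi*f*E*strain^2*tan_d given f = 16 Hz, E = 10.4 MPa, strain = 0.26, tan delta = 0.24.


Q = pi * f * E * strain^2 * tan_d
= pi * 16 * 10.4 * 0.26^2 * 0.24
= pi * 16 * 10.4 * 0.0676 * 0.24
= 8.4813

Q = 8.4813


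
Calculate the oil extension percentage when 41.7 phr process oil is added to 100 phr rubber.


Oil % = oil / (100 + oil) * 100
= 41.7 / (100 + 41.7) * 100
= 41.7 / 141.7 * 100
= 29.43%

29.43%


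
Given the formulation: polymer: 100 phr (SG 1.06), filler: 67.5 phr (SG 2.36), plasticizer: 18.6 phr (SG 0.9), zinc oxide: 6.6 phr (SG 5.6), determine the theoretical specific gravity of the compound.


Sum of weights = 192.7
Volume contributions:
  polymer: 100/1.06 = 94.3396
  filler: 67.5/2.36 = 28.6017
  plasticizer: 18.6/0.9 = 20.6667
  zinc oxide: 6.6/5.6 = 1.1786
Sum of volumes = 144.7866
SG = 192.7 / 144.7866 = 1.331

SG = 1.331


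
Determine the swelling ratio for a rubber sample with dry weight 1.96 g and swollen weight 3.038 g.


Q = W_swollen / W_dry
Q = 3.038 / 1.96
Q = 1.55

Q = 1.55


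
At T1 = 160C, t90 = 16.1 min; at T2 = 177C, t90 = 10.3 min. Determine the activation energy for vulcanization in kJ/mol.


T1 = 433.15 K, T2 = 450.15 K
1/T1 - 1/T2 = 8.7187e-05
ln(t1/t2) = ln(16.1/10.3) = 0.4467
Ea = 8.314 * 0.4467 / 8.7187e-05 = 42594.0253 J/mol
Ea = 42.59 kJ/mol

42.59 kJ/mol


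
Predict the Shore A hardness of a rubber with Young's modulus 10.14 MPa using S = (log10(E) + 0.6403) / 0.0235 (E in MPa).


log10(E) = 0.0235*S - 0.6403  =>  S = (log10(E) + 0.6403) / 0.0235
log10(10.14) = 1.006038
S = (1.006038 + 0.6403) / 0.0235 = 1.646338 / 0.0235
S = 70.1

Shore A = 70.1


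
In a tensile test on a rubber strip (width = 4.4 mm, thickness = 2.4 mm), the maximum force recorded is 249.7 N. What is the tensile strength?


Area = width * thickness = 4.4 * 2.4 = 10.56 mm^2
TS = force / area = 249.7 / 10.56 = 23.65 MPa

23.65 MPa


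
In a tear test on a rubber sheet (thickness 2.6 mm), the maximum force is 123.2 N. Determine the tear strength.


Tear strength = force / thickness
= 123.2 / 2.6
= 47.38 N/mm

47.38 N/mm


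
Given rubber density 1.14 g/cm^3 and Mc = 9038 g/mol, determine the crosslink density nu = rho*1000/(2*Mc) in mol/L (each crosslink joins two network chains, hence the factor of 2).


nu = rho * 1000 / (2 * Mc)
nu = 1.14 * 1000 / (2 * 9038)
nu = 1140.0 / 18076
nu = 0.0631 mol/L

0.0631 mol/L


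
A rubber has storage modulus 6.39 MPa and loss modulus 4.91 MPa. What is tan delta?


tan delta = E'' / E'
= 4.91 / 6.39
= 0.7684

tan delta = 0.7684


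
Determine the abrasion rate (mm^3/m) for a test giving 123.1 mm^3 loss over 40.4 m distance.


Rate = volume_loss / distance
= 123.1 / 40.4
= 3.047 mm^3/m

3.047 mm^3/m


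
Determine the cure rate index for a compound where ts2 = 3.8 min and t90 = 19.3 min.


CRI = 100 / (t90 - ts2)
= 100 / (19.3 - 3.8)
= 100 / 15.5
= 6.45 min^-1

6.45 min^-1


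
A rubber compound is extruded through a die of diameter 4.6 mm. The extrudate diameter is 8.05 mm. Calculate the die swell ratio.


Die swell ratio = D_extrudate / D_die
= 8.05 / 4.6
= 1.75

Die swell = 1.75


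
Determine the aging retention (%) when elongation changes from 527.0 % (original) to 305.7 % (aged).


Retention = aged / original * 100
= 305.7 / 527.0 * 100
= 58.0%

58.0%


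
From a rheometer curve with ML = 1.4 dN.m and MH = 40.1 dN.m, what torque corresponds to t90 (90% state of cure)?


M90 = ML + 0.9 * (MH - ML)
M90 = 1.4 + 0.9 * (40.1 - 1.4)
M90 = 1.4 + 0.9 * 38.7
M90 = 36.23 dN.m

36.23 dN.m


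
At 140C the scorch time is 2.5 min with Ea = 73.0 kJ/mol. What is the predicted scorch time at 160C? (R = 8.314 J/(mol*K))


Convert temperatures: T1 = 140 + 273.15 = 413.15 K, T2 = 160 + 273.15 = 433.15 K
ts2_new = 2.5 * exp(73000 / 8.314 * (1/433.15 - 1/413.15))
1/T2 - 1/T1 = -1.1176e-04
ts2_new = 0.94 min

0.94 min


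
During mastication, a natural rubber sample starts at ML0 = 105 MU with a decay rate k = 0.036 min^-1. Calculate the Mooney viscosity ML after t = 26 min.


ML = ML0 * exp(-k * t)
ML = 105 * exp(-0.036 * 26)
ML = 105 * 0.3922
ML = 41.18 MU

41.18 MU


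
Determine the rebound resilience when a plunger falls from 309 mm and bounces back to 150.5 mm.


Resilience = h_rebound / h_drop * 100
= 150.5 / 309 * 100
= 48.7%

48.7%


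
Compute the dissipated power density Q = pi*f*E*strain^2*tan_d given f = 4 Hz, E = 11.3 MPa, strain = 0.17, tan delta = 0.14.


Q = pi * f * E * strain^2 * tan_d
= pi * 4 * 11.3 * 0.17^2 * 0.14
= pi * 4 * 11.3 * 0.0289 * 0.14
= 0.5745

Q = 0.5745


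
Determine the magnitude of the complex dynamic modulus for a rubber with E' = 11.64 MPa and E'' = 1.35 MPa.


|E*| = sqrt(E'^2 + E''^2)
= sqrt(11.64^2 + 1.35^2)
= sqrt(135.4896 + 1.8225)
= 11.718 MPa

11.718 MPa


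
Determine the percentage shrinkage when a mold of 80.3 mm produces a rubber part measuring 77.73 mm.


Shrinkage = (mold - part) / mold * 100
= (80.3 - 77.73) / 80.3 * 100
= 2.57 / 80.3 * 100
= 3.2%

3.2%


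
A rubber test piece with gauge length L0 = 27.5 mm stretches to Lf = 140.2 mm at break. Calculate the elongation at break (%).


Elongation = (Lf - L0) / L0 * 100
= (140.2 - 27.5) / 27.5 * 100
= 112.7 / 27.5 * 100
= 409.8%

409.8%


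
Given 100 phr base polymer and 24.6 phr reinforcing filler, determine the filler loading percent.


Filler % = filler / (rubber + filler) * 100
= 24.6 / (100 + 24.6) * 100
= 24.6 / 124.6 * 100
= 19.74%

19.74%


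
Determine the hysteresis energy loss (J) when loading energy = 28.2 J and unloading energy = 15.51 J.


Hysteresis loss = loading - unloading
= 28.2 - 15.51
= 12.69 J

12.69 J


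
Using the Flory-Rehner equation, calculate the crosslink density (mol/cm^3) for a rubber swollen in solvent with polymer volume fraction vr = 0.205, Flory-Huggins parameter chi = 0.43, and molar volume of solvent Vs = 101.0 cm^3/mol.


ln(1 - vr) = ln(1 - 0.205) = -0.2294
Numerator = -((-0.2294) + 0.205 + 0.43 * 0.205^2) = 0.0063
Denominator = 101.0 * (0.205^(1/3) - 0.205/2) = 49.2008
nu = 0.0063 / 49.2008 = 1.2891e-04 mol/cm^3

1.2891e-04 mol/cm^3


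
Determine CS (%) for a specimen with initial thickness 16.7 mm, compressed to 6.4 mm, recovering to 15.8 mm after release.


CS = (t0 - recovered) / (t0 - ts) * 100
= (16.7 - 15.8) / (16.7 - 6.4) * 100
= 0.9 / 10.3 * 100
= 8.7%

8.7%


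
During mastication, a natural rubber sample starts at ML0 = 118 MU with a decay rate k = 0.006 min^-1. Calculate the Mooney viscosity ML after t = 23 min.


ML = ML0 * exp(-k * t)
ML = 118 * exp(-0.006 * 23)
ML = 118 * 0.8711
ML = 102.79 MU

102.79 MU


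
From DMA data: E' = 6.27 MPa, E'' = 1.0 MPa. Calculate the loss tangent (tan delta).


tan delta = E'' / E'
= 1.0 / 6.27
= 0.1595

tan delta = 0.1595


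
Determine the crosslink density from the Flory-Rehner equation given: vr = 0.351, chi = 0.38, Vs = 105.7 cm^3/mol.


ln(1 - vr) = ln(1 - 0.351) = -0.4323
Numerator = -((-0.4323) + 0.351 + 0.38 * 0.351^2) = 0.0345
Denominator = 105.7 * (0.351^(1/3) - 0.351/2) = 56.0105
nu = 0.0345 / 56.0105 = 6.1607e-04 mol/cm^3

6.1607e-04 mol/cm^3


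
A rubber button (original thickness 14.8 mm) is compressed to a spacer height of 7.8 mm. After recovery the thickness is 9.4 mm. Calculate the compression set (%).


CS = (t0 - recovered) / (t0 - ts) * 100
= (14.8 - 9.4) / (14.8 - 7.8) * 100
= 5.4 / 7.0 * 100
= 77.1%

77.1%


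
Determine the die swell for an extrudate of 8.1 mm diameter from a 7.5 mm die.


Die swell ratio = D_extrudate / D_die
= 8.1 / 7.5
= 1.08

Die swell = 1.08


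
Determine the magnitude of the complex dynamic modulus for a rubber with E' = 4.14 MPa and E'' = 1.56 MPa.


|E*| = sqrt(E'^2 + E''^2)
= sqrt(4.14^2 + 1.56^2)
= sqrt(17.1396 + 2.4336)
= 4.424 MPa

4.424 MPa


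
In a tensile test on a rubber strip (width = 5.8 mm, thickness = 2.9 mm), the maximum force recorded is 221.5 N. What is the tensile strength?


Area = width * thickness = 5.8 * 2.9 = 16.82 mm^2
TS = force / area = 221.5 / 16.82 = 13.17 MPa

13.17 MPa


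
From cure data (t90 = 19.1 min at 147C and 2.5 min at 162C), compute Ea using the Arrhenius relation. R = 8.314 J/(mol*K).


T1 = 420.15 K, T2 = 435.15 K
1/T1 - 1/T2 = 8.2044e-05
ln(t1/t2) = ln(19.1/2.5) = 2.0334
Ea = 8.314 * 2.0334 / 8.2044e-05 = 206055.6011 J/mol
Ea = 206.06 kJ/mol

206.06 kJ/mol


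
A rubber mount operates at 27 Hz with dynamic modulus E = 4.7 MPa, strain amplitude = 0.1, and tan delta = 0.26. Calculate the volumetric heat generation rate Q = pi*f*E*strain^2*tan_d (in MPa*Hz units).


Q = pi * f * E * strain^2 * tan_d
= pi * 27 * 4.7 * 0.1^2 * 0.26
= pi * 27 * 4.7 * 0.0100 * 0.26
= 1.0365

Q = 1.0365


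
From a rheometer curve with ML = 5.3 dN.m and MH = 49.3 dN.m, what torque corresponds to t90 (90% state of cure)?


M90 = ML + 0.9 * (MH - ML)
M90 = 5.3 + 0.9 * (49.3 - 5.3)
M90 = 5.3 + 0.9 * 44.0
M90 = 44.9 dN.m

44.9 dN.m


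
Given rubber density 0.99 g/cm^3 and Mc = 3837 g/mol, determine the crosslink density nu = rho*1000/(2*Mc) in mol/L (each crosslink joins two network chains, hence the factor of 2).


nu = rho * 1000 / (2 * Mc)
nu = 0.99 * 1000 / (2 * 3837)
nu = 990.0 / 7674
nu = 0.1290 mol/L

0.1290 mol/L


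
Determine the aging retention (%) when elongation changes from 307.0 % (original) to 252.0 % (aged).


Retention = aged / original * 100
= 252.0 / 307.0 * 100
= 82.1%

82.1%


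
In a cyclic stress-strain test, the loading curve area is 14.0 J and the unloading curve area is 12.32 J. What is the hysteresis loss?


Hysteresis loss = loading - unloading
= 14.0 - 12.32
= 1.68 J

1.68 J


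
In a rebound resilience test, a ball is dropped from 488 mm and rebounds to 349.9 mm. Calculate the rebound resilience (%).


Resilience = h_rebound / h_drop * 100
= 349.9 / 488 * 100
= 71.7%

71.7%


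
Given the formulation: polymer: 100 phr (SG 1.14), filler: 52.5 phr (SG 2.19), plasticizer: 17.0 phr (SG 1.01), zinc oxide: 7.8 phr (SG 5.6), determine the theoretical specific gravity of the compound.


Sum of weights = 177.3
Volume contributions:
  polymer: 100/1.14 = 87.7193
  filler: 52.5/2.19 = 23.9726
  plasticizer: 17.0/1.01 = 16.8317
  zinc oxide: 7.8/5.6 = 1.3929
Sum of volumes = 129.9164
SG = 177.3 / 129.9164 = 1.365

SG = 1.365


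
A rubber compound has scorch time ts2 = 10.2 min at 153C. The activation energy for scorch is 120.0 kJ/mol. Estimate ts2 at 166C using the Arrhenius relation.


Convert temperatures: T1 = 153 + 273.15 = 426.15 K, T2 = 166 + 273.15 = 439.15 K
ts2_new = 10.2 * exp(120000 / 8.314 * (1/439.15 - 1/426.15))
1/T2 - 1/T1 = -6.9465e-05
ts2_new = 3.74 min

3.74 min


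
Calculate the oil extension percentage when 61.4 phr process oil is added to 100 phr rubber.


Oil % = oil / (100 + oil) * 100
= 61.4 / (100 + 61.4) * 100
= 61.4 / 161.4 * 100
= 38.04%

38.04%


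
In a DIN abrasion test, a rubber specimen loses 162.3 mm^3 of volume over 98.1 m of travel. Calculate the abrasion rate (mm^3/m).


Rate = volume_loss / distance
= 162.3 / 98.1
= 1.654 mm^3/m

1.654 mm^3/m


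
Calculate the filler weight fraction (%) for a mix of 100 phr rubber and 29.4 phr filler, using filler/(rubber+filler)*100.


Filler % = filler / (rubber + filler) * 100
= 29.4 / (100 + 29.4) * 100
= 29.4 / 129.4 * 100
= 22.72%

22.72%


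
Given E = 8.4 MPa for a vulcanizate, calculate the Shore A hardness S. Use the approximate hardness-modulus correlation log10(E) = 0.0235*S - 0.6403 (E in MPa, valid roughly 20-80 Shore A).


log10(E) = 0.0235*S - 0.6403  =>  S = (log10(E) + 0.6403) / 0.0235
log10(8.4) = 0.924279
S = (0.924279 + 0.6403) / 0.0235 = 1.564579 / 0.0235
S = 66.6

Shore A = 66.6


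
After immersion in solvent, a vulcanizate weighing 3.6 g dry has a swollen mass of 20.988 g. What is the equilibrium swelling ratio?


Q = W_swollen / W_dry
Q = 20.988 / 3.6
Q = 5.83

Q = 5.83


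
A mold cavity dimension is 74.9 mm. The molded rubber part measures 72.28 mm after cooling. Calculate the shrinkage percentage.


Shrinkage = (mold - part) / mold * 100
= (74.9 - 72.28) / 74.9 * 100
= 2.62 / 74.9 * 100
= 3.5%

3.5%


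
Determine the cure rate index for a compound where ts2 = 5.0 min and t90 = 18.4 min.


CRI = 100 / (t90 - ts2)
= 100 / (18.4 - 5.0)
= 100 / 13.4
= 7.46 min^-1

7.46 min^-1


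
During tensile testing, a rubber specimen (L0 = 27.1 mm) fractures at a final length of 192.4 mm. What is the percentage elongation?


Elongation = (Lf - L0) / L0 * 100
= (192.4 - 27.1) / 27.1 * 100
= 165.3 / 27.1 * 100
= 610.0%

610.0%


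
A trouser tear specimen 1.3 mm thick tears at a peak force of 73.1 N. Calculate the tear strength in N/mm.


Tear strength = force / thickness
= 73.1 / 1.3
= 56.23 N/mm

56.23 N/mm


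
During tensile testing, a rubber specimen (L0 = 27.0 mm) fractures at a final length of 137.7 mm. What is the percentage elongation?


Elongation = (Lf - L0) / L0 * 100
= (137.7 - 27.0) / 27.0 * 100
= 110.7 / 27.0 * 100
= 410.0%

410.0%


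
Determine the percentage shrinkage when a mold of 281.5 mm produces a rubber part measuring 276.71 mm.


Shrinkage = (mold - part) / mold * 100
= (281.5 - 276.71) / 281.5 * 100
= 4.79 / 281.5 * 100
= 1.7%

1.7%


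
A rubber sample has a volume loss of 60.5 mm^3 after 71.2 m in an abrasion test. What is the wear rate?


Rate = volume_loss / distance
= 60.5 / 71.2
= 0.85 mm^3/m

0.85 mm^3/m


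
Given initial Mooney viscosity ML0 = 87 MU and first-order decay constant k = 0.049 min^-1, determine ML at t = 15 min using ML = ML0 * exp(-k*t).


ML = ML0 * exp(-k * t)
ML = 87 * exp(-0.049 * 15)
ML = 87 * 0.4795
ML = 41.72 MU

41.72 MU


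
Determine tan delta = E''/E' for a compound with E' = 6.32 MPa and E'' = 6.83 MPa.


tan delta = E'' / E'
= 6.83 / 6.32
= 1.0807

tan delta = 1.0807


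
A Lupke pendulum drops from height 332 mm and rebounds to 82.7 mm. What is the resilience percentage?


Resilience = h_rebound / h_drop * 100
= 82.7 / 332 * 100
= 24.9%

24.9%


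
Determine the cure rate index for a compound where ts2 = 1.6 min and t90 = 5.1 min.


CRI = 100 / (t90 - ts2)
= 100 / (5.1 - 1.6)
= 100 / 3.5
= 28.57 min^-1

28.57 min^-1


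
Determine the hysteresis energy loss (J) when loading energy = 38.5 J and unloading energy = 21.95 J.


Hysteresis loss = loading - unloading
= 38.5 - 21.95
= 16.55 J

16.55 J


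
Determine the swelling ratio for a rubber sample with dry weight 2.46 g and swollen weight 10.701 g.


Q = W_swollen / W_dry
Q = 10.701 / 2.46
Q = 4.35

Q = 4.35


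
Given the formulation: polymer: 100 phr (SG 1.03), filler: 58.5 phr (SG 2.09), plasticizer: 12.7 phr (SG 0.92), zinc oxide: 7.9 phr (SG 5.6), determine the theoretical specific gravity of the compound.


Sum of weights = 179.1
Volume contributions:
  polymer: 100/1.03 = 97.0874
  filler: 58.5/2.09 = 27.9904
  plasticizer: 12.7/0.92 = 13.8043
  zinc oxide: 7.9/5.6 = 1.4107
Sum of volumes = 140.2929
SG = 179.1 / 140.2929 = 1.277

SG = 1.277


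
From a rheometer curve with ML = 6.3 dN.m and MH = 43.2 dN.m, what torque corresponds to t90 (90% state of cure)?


M90 = ML + 0.9 * (MH - ML)
M90 = 6.3 + 0.9 * (43.2 - 6.3)
M90 = 6.3 + 0.9 * 36.9
M90 = 39.51 dN.m

39.51 dN.m


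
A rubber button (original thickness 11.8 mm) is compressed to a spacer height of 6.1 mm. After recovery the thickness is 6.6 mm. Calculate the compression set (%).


CS = (t0 - recovered) / (t0 - ts) * 100
= (11.8 - 6.6) / (11.8 - 6.1) * 100
= 5.2 / 5.7 * 100
= 91.2%

91.2%


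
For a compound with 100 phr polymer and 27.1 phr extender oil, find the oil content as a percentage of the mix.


Oil % = oil / (100 + oil) * 100
= 27.1 / (100 + 27.1) * 100
= 27.1 / 127.1 * 100
= 21.32%

21.32%


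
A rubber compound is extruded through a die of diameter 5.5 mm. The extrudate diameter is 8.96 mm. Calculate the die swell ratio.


Die swell ratio = D_extrudate / D_die
= 8.96 / 5.5
= 1.629

Die swell = 1.629


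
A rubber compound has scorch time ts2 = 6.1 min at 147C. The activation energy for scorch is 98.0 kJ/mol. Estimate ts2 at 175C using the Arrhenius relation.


Convert temperatures: T1 = 147 + 273.15 = 420.15 K, T2 = 175 + 273.15 = 448.15 K
ts2_new = 6.1 * exp(98000 / 8.314 * (1/448.15 - 1/420.15))
1/T2 - 1/T1 = -1.4871e-04
ts2_new = 1.06 min

1.06 min


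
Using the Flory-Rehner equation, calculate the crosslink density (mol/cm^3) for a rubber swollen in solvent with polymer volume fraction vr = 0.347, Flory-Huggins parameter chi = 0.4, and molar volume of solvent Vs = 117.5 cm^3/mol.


ln(1 - vr) = ln(1 - 0.347) = -0.4262
Numerator = -((-0.4262) + 0.347 + 0.4 * 0.347^2) = 0.0310
Denominator = 117.5 * (0.347^(1/3) - 0.347/2) = 62.1822
nu = 0.0310 / 62.1822 = 4.9877e-04 mol/cm^3

4.9877e-04 mol/cm^3


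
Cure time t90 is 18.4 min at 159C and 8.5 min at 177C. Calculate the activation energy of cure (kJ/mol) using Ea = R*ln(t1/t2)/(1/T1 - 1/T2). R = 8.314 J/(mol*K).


T1 = 432.15 K, T2 = 450.15 K
1/T1 - 1/T2 = 9.2530e-05
ln(t1/t2) = ln(18.4/8.5) = 0.7723
Ea = 8.314 * 0.7723 / 9.2530e-05 = 69391.5528 J/mol
Ea = 69.39 kJ/mol

69.39 kJ/mol


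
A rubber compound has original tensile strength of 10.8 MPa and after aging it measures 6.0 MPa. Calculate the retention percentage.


Retention = aged / original * 100
= 6.0 / 10.8 * 100
= 55.6%

55.6%


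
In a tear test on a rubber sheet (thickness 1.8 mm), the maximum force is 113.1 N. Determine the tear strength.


Tear strength = force / thickness
= 113.1 / 1.8
= 62.83 N/mm

62.83 N/mm


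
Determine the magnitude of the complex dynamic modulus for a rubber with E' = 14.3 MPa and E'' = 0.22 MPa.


|E*| = sqrt(E'^2 + E''^2)
= sqrt(14.3^2 + 0.22^2)
= sqrt(204.4900 + 0.0484)
= 14.302 MPa

14.302 MPa


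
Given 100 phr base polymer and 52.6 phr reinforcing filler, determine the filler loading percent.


Filler % = filler / (rubber + filler) * 100
= 52.6 / (100 + 52.6) * 100
= 52.6 / 152.6 * 100
= 34.47%

34.47%


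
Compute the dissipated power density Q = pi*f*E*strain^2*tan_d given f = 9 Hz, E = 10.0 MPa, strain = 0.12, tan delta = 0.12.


Q = pi * f * E * strain^2 * tan_d
= pi * 9 * 10.0 * 0.12^2 * 0.12
= pi * 9 * 10.0 * 0.0144 * 0.12
= 0.4886

Q = 0.4886


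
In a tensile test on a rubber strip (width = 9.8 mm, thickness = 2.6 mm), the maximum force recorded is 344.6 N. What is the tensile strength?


Area = width * thickness = 9.8 * 2.6 = 25.48 mm^2
TS = force / area = 344.6 / 25.48 = 13.52 MPa

13.52 MPa


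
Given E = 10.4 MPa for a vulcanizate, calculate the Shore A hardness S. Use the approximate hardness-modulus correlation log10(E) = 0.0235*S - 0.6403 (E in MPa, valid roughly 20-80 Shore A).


log10(E) = 0.0235*S - 0.6403  =>  S = (log10(E) + 0.6403) / 0.0235
log10(10.4) = 1.017033
S = (1.017033 + 0.6403) / 0.0235 = 1.657333 / 0.0235
S = 70.5

Shore A = 70.5


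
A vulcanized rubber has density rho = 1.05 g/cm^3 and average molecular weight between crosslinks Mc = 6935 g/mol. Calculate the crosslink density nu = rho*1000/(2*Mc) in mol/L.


nu = rho * 1000 / (2 * Mc)
nu = 1.05 * 1000 / (2 * 6935)
nu = 1050.0 / 13870
nu = 0.0757 mol/L

0.0757 mol/L


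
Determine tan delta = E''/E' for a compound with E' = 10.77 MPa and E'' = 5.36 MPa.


tan delta = E'' / E'
= 5.36 / 10.77
= 0.4977

tan delta = 0.4977


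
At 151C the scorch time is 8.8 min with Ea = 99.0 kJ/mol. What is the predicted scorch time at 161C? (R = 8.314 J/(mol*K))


Convert temperatures: T1 = 151 + 273.15 = 424.15 K, T2 = 161 + 273.15 = 434.15 K
ts2_new = 8.8 * exp(99000 / 8.314 * (1/434.15 - 1/424.15))
1/T2 - 1/T1 = -5.4305e-05
ts2_new = 4.61 min

4.61 min


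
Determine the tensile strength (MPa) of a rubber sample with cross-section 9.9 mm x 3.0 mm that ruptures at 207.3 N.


Area = width * thickness = 9.9 * 3.0 = 29.7 mm^2
TS = force / area = 207.3 / 29.7 = 6.98 MPa

6.98 MPa


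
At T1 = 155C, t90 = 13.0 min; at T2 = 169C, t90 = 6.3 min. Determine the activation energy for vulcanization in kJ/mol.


T1 = 428.15 K, T2 = 442.15 K
1/T1 - 1/T2 = 7.3954e-05
ln(t1/t2) = ln(13.0/6.3) = 0.7244
Ea = 8.314 * 0.7244 / 7.3954e-05 = 81437.7635 J/mol
Ea = 81.44 kJ/mol

81.44 kJ/mol


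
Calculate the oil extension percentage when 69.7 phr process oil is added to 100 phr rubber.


Oil % = oil / (100 + oil) * 100
= 69.7 / (100 + 69.7) * 100
= 69.7 / 169.7 * 100
= 41.07%

41.07%


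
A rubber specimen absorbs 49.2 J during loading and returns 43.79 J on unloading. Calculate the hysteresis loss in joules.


Hysteresis loss = loading - unloading
= 49.2 - 43.79
= 5.41 J

5.41 J


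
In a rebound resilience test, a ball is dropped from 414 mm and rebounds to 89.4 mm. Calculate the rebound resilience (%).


Resilience = h_rebound / h_drop * 100
= 89.4 / 414 * 100
= 21.6%

21.6%


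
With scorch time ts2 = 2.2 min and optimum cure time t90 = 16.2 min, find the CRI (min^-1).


CRI = 100 / (t90 - ts2)
= 100 / (16.2 - 2.2)
= 100 / 14.0
= 7.14 min^-1

7.14 min^-1


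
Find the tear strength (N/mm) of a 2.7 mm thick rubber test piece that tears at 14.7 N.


Tear strength = force / thickness
= 14.7 / 2.7
= 5.44 N/mm

5.44 N/mm


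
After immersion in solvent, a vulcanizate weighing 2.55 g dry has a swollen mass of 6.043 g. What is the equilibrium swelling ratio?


Q = W_swollen / W_dry
Q = 6.043 / 2.55
Q = 2.37

Q = 2.37


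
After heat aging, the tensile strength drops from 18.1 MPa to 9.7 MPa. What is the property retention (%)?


Retention = aged / original * 100
= 9.7 / 18.1 * 100
= 53.6%

53.6%


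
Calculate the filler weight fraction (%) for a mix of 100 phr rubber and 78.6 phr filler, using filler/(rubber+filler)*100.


Filler % = filler / (rubber + filler) * 100
= 78.6 / (100 + 78.6) * 100
= 78.6 / 178.6 * 100
= 44.01%

44.01%


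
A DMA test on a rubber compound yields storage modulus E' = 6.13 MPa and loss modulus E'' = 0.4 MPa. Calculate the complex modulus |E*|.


|E*| = sqrt(E'^2 + E''^2)
= sqrt(6.13^2 + 0.4^2)
= sqrt(37.5769 + 0.1600)
= 6.143 MPa

6.143 MPa


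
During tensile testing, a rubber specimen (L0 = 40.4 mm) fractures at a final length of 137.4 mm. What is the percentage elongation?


Elongation = (Lf - L0) / L0 * 100
= (137.4 - 40.4) / 40.4 * 100
= 97.0 / 40.4 * 100
= 240.1%

240.1%


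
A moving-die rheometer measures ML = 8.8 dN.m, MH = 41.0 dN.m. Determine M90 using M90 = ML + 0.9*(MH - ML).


M90 = ML + 0.9 * (MH - ML)
M90 = 8.8 + 0.9 * (41.0 - 8.8)
M90 = 8.8 + 0.9 * 32.2
M90 = 37.78 dN.m

37.78 dN.m


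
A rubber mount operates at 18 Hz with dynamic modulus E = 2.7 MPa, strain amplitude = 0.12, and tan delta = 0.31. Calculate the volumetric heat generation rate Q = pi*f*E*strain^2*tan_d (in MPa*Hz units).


Q = pi * f * E * strain^2 * tan_d
= pi * 18 * 2.7 * 0.12^2 * 0.31
= pi * 18 * 2.7 * 0.0144 * 0.31
= 0.6816

Q = 0.6816


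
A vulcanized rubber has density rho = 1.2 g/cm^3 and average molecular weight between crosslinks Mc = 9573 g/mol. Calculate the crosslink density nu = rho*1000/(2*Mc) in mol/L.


nu = rho * 1000 / (2 * Mc)
nu = 1.2 * 1000 / (2 * 9573)
nu = 1200.0 / 19146
nu = 0.0627 mol/L

0.0627 mol/L


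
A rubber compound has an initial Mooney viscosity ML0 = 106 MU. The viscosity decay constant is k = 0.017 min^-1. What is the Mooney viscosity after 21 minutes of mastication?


ML = ML0 * exp(-k * t)
ML = 106 * exp(-0.017 * 21)
ML = 106 * 0.6998
ML = 74.18 MU

74.18 MU


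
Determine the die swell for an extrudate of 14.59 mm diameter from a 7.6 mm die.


Die swell ratio = D_extrudate / D_die
= 14.59 / 7.6
= 1.92

Die swell = 1.92


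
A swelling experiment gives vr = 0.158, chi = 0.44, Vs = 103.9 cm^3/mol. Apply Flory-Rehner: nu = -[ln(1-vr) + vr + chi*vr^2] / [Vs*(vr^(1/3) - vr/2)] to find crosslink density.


ln(1 - vr) = ln(1 - 0.158) = -0.1720
Numerator = -((-0.1720) + 0.158 + 0.44 * 0.158^2) = 0.0030
Denominator = 103.9 * (0.158^(1/3) - 0.158/2) = 47.9615
nu = 0.0030 / 47.9615 = 6.2365e-05 mol/cm^3

6.2365e-05 mol/cm^3


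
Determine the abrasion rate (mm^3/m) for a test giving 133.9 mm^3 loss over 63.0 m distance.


Rate = volume_loss / distance
= 133.9 / 63.0
= 2.125 mm^3/m

2.125 mm^3/m


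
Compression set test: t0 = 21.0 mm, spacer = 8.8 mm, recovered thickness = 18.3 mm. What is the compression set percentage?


CS = (t0 - recovered) / (t0 - ts) * 100
= (21.0 - 18.3) / (21.0 - 8.8) * 100
= 2.7 / 12.2 * 100
= 22.1%

22.1%


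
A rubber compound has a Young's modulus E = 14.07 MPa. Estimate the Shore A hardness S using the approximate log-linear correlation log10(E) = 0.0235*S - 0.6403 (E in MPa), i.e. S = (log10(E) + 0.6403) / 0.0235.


log10(E) = 0.0235*S - 0.6403  =>  S = (log10(E) + 0.6403) / 0.0235
log10(14.07) = 1.148294
S = (1.148294 + 0.6403) / 0.0235 = 1.788594 / 0.0235
S = 76.1

Shore A = 76.1


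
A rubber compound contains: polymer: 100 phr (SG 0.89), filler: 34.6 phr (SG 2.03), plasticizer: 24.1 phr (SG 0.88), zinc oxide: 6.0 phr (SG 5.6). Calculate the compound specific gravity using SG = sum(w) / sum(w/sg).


Sum of weights = 164.7
Volume contributions:
  polymer: 100/0.89 = 112.3596
  filler: 34.6/2.03 = 17.0443
  plasticizer: 24.1/0.88 = 27.3864
  zinc oxide: 6.0/5.6 = 1.0714
Sum of volumes = 157.8617
SG = 164.7 / 157.8617 = 1.043

SG = 1.043


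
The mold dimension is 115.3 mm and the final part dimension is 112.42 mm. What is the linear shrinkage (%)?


Shrinkage = (mold - part) / mold * 100
= (115.3 - 112.42) / 115.3 * 100
= 2.88 / 115.3 * 100
= 2.5%

2.5%


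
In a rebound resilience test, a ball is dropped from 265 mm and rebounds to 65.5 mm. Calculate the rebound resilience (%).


Resilience = h_rebound / h_drop * 100
= 65.5 / 265 * 100
= 24.7%

24.7%


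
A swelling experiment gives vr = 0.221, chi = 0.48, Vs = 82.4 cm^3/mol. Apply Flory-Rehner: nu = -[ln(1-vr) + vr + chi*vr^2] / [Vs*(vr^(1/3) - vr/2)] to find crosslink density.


ln(1 - vr) = ln(1 - 0.221) = -0.2497
Numerator = -((-0.2497) + 0.221 + 0.48 * 0.221^2) = 0.0053
Denominator = 82.4 * (0.221^(1/3) - 0.221/2) = 40.7134
nu = 0.0053 / 40.7134 = 1.3019e-04 mol/cm^3

1.3019e-04 mol/cm^3


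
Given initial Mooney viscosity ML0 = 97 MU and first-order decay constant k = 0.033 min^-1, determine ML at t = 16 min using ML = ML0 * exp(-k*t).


ML = ML0 * exp(-k * t)
ML = 97 * exp(-0.033 * 16)
ML = 97 * 0.5898
ML = 57.21 MU

57.21 MU


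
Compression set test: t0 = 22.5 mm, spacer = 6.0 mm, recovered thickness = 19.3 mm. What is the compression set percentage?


CS = (t0 - recovered) / (t0 - ts) * 100
= (22.5 - 19.3) / (22.5 - 6.0) * 100
= 3.2 / 16.5 * 100
= 19.4%

19.4%


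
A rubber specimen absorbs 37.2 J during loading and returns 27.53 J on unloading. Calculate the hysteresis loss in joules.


Hysteresis loss = loading - unloading
= 37.2 - 27.53
= 9.67 J

9.67 J


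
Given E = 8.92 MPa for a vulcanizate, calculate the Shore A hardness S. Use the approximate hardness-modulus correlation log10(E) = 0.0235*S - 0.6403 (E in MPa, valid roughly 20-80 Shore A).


log10(E) = 0.0235*S - 0.6403  =>  S = (log10(E) + 0.6403) / 0.0235
log10(8.92) = 0.950365
S = (0.950365 + 0.6403) / 0.0235 = 1.590665 / 0.0235
S = 67.7

Shore A = 67.7


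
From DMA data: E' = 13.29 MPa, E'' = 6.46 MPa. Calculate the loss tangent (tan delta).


tan delta = E'' / E'
= 6.46 / 13.29
= 0.4861

tan delta = 0.4861


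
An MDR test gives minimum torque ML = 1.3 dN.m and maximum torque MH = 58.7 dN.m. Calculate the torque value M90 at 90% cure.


M90 = ML + 0.9 * (MH - ML)
M90 = 1.3 + 0.9 * (58.7 - 1.3)
M90 = 1.3 + 0.9 * 57.4
M90 = 52.96 dN.m

52.96 dN.m


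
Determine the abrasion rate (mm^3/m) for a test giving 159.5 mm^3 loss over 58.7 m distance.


Rate = volume_loss / distance
= 159.5 / 58.7
= 2.717 mm^3/m

2.717 mm^3/m


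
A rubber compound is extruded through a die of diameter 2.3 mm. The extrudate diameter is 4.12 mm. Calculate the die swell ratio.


Die swell ratio = D_extrudate / D_die
= 4.12 / 2.3
= 1.791

Die swell = 1.791


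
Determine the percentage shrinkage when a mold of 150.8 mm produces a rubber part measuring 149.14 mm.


Shrinkage = (mold - part) / mold * 100
= (150.8 - 149.14) / 150.8 * 100
= 1.66 / 150.8 * 100
= 1.1%

1.1%


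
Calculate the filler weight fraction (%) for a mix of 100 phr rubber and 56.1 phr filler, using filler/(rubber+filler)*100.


Filler % = filler / (rubber + filler) * 100
= 56.1 / (100 + 56.1) * 100
= 56.1 / 156.1 * 100
= 35.94%

35.94%


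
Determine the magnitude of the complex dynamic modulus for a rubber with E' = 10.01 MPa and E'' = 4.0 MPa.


|E*| = sqrt(E'^2 + E''^2)
= sqrt(10.01^2 + 4.0^2)
= sqrt(100.2001 + 16.0000)
= 10.78 MPa

10.78 MPa


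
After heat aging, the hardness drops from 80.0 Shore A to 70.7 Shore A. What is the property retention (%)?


Retention = aged / original * 100
= 70.7 / 80.0 * 100
= 88.4%

88.4%


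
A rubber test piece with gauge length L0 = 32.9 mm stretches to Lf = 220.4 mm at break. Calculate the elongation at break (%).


Elongation = (Lf - L0) / L0 * 100
= (220.4 - 32.9) / 32.9 * 100
= 187.5 / 32.9 * 100
= 569.9%

569.9%


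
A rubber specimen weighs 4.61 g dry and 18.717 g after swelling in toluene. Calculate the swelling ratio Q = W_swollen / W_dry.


Q = W_swollen / W_dry
Q = 18.717 / 4.61
Q = 4.06

Q = 4.06


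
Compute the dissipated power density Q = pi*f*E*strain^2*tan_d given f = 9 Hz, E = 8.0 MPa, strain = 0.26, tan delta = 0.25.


Q = pi * f * E * strain^2 * tan_d
= pi * 9 * 8.0 * 0.26^2 * 0.25
= pi * 9 * 8.0 * 0.0676 * 0.25
= 3.8227

Q = 3.8227


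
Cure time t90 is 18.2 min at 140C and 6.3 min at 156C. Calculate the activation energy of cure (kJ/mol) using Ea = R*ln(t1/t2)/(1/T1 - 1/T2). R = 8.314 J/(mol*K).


T1 = 413.15 K, T2 = 429.15 K
1/T1 - 1/T2 = 9.0241e-05
ln(t1/t2) = ln(18.2/6.3) = 1.0609
Ea = 8.314 * 1.0609 / 9.0241e-05 = 97739.4481 J/mol
Ea = 97.74 kJ/mol

97.74 kJ/mol


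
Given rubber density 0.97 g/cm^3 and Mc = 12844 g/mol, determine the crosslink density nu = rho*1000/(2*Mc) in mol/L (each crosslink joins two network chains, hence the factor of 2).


nu = rho * 1000 / (2 * Mc)
nu = 0.97 * 1000 / (2 * 12844)
nu = 970.0 / 25688
nu = 0.0378 mol/L

0.0378 mol/L


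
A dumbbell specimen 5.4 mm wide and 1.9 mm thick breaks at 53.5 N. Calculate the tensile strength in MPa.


Area = width * thickness = 5.4 * 1.9 = 10.26 mm^2
TS = force / area = 53.5 / 10.26 = 5.21 MPa

5.21 MPa


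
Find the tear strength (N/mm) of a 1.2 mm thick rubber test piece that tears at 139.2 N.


Tear strength = force / thickness
= 139.2 / 1.2
= 116.0 N/mm

116.0 N/mm


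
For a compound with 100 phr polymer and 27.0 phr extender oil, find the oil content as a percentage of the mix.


Oil % = oil / (100 + oil) * 100
= 27.0 / (100 + 27.0) * 100
= 27.0 / 127.0 * 100
= 21.26%

21.26%


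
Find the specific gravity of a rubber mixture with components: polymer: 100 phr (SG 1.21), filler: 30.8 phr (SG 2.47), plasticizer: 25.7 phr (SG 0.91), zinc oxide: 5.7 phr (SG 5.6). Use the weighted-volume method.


Sum of weights = 162.2
Volume contributions:
  polymer: 100/1.21 = 82.6446
  filler: 30.8/2.47 = 12.4696
  plasticizer: 25.7/0.91 = 28.2418
  zinc oxide: 5.7/5.6 = 1.0179
Sum of volumes = 124.3739
SG = 162.2 / 124.3739 = 1.304

SG = 1.304


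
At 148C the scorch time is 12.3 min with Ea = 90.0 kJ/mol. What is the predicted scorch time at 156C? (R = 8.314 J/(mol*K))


Convert temperatures: T1 = 148 + 273.15 = 421.15 K, T2 = 156 + 273.15 = 429.15 K
ts2_new = 12.3 * exp(90000 / 8.314 * (1/429.15 - 1/421.15))
1/T2 - 1/T1 = -4.4263e-05
ts2_new = 7.62 min

7.62 min


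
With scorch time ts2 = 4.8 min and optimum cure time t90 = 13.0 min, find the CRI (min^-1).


CRI = 100 / (t90 - ts2)
= 100 / (13.0 - 4.8)
= 100 / 8.2
= 12.2 min^-1

12.2 min^-1


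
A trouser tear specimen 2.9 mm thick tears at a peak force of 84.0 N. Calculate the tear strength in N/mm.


Tear strength = force / thickness
= 84.0 / 2.9
= 28.97 N/mm

28.97 N/mm


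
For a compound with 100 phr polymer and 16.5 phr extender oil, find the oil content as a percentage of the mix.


Oil % = oil / (100 + oil) * 100
= 16.5 / (100 + 16.5) * 100
= 16.5 / 116.5 * 100
= 14.16%

14.16%


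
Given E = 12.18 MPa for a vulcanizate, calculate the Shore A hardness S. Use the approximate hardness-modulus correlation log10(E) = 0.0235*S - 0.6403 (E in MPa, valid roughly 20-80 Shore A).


log10(E) = 0.0235*S - 0.6403  =>  S = (log10(E) + 0.6403) / 0.0235
log10(12.18) = 1.085647
S = (1.085647 + 0.6403) / 0.0235 = 1.725947 / 0.0235
S = 73.4

Shore A = 73.4
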